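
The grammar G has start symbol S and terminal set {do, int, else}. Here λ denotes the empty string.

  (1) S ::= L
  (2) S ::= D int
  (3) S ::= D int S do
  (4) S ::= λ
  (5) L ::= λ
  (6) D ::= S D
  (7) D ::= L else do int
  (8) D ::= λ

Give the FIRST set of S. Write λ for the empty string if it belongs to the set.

{λ, else, int}

FIRST(L) = {λ}
FIRST(S) = {λ, else, int}  (via L, D int, D int S do)
FIRST(D) = {λ, else, int}  (via S D, L else do int)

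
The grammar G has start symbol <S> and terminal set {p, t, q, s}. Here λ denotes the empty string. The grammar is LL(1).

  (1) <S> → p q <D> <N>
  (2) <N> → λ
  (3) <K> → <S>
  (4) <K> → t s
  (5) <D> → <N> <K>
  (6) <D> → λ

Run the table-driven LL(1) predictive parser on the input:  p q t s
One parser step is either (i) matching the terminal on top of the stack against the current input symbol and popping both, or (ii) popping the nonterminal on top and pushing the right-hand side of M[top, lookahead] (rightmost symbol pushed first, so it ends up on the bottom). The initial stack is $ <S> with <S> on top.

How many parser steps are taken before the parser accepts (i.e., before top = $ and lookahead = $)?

     Stack          Input      Action
  1  $ <S>          p q t s $  expand <S> → p q <D> <N>
  2  $ <N> <D> q p  p q t s $  match p
  3  $ <N> <D> q    q t s $    match q
  4  $ <N> <D>      t s $      expand <D> → <N> <K>
  5  $ <N> <K> <N>  t s $      expand <N> → λ
  6  $ <N> <K>      t s $      expand <K> → t s
  7  $ <N> s t      t s $      match t
  8  $ <N> s        s $        match s
  9  $ <N>          $          expand <N> → λ
Accept reached after 9 steps.

9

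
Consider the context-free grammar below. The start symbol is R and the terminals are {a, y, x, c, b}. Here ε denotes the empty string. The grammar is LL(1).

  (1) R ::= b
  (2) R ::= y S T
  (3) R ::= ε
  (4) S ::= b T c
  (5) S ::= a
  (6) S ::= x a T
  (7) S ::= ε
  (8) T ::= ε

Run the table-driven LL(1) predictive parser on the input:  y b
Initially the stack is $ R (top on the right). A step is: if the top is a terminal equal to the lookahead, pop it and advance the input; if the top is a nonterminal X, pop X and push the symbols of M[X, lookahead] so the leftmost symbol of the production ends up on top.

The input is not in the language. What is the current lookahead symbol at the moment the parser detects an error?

$

step 1: stack=$ R  input=y b $  — expand R ::= y S T
step 2: stack=$ T S y  input=y b $  — match y
step 3: stack=$ T S  input=b $  — expand S ::= b T c
step 4: stack=$ T c T b  input=b $  — match b
step 5: stack=$ T c T  input=$  — expand T ::= ε
step 6: stack=$ T c  input=$  — error: top is terminal c but lookahead is $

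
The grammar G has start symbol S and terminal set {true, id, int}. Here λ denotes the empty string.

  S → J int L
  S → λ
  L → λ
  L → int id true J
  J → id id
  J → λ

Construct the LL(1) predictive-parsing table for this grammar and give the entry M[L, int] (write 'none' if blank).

L → int id true J

FIRST(L): from L→λ we get {λ}; from L→int id true J we get {int}. So FIRST(L) = {λ, int}.
FIRST(J): from J→id id we get {id}; from J→λ we get {λ}. So FIRST(J) = {λ, id}.
FIRST(S): from S→J int L we get {id, int}; from S→λ we get {λ}. So FIRST(S) = {λ, id, int}.
FOLLOW(S) includes $ since S is the start symbol.
FOLLOW(S): S appears on no right-hand side. Thus FOLLOW(S) = {$}.
FOLLOW(L): in S→J int L, the suffix after L is empty, so FOLLOW(L) ⊇ FOLLOW(S) = {$}. Thus FOLLOW(L) = {$}.
For L → λ: FIRST(λ) = {λ}, so it goes in M[L, t] for t ∈ {}; since λ ∈ FIRST, also for every t ∈ FOLLOW(L) = {$}.
For L → int id true J: FIRST(int id true J) = {int}, so it goes in M[L, t] for t ∈ {int}.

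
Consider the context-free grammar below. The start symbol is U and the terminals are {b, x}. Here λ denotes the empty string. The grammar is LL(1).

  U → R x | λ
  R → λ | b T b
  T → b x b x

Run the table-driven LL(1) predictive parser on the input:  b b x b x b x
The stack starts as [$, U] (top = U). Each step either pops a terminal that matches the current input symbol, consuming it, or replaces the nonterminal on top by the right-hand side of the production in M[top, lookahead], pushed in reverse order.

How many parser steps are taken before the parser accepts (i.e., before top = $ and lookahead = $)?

10

      Stack          Input            Action
   1  $ U            b b x b x b x $  expand U → R x
   2  $ x R          b b x b x b x $  expand R → b T b
   3  $ x b T b      b b x b x b x $  match b
   4  $ x b T        b x b x b x $    expand T → b x b x
   5  $ x b x b x b  b x b x b x $    match b
   6  $ x b x b x    x b x b x $      match x
   7  $ x b x b      b x b x $        match b
   8  $ x b x        x b x $          match x
   9  $ x b          b x $            match b
  10  $ x            x $              match x
Accept reached after 10 steps.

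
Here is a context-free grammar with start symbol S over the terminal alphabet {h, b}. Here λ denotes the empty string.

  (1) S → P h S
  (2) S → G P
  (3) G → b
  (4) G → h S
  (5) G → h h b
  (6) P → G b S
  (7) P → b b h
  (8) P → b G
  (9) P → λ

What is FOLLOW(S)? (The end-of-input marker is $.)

FIRST(G): from G→b we get {b}; from G→h S we get {h}; from G→h h b we get {h}. So FIRST(G) = {b, h}.
FIRST(P): from P→G b S we get {b, h}; from P→b b h we get {b}; from P→b G we get {b}; from P→λ we get {λ}. So FIRST(P) = {λ, b, h}.
FIRST(S): from S→P h S we get {b, h}; from S→G P we get {b, h}. So FIRST(S) = {b, h}.
FOLLOW(S) includes $ since S is the start symbol.
FOLLOW(S): in S→P h S, the suffix after S is empty (adds nothing new); in G→h S, the suffix after S is empty, so FOLLOW(S) ⊇ FOLLOW(G) = {$, b, h}; in P→G b S, the suffix after S is empty, so FOLLOW(S) ⊇ FOLLOW(P) = {$, b, h}. Thus FOLLOW(S) = {$, b, h}.
FOLLOW(P): in S→P h S, P is followed by h S with FIRST {h}; in S→G P, the suffix after P is empty, so FOLLOW(P) ⊇ FOLLOW(S) = {$, b, h}. Thus FOLLOW(P) = {$, b, h}.
FOLLOW(G): in S→G P, G is followed by P with FIRST {λ, b, h}; in S→G P, the suffix after G is nullable, so FOLLOW(G) ⊇ FOLLOW(S) = {$, b, h}; in P→G b S, G is followed by b S with FIRST {b}; in P→b G, the suffix after G is empty, so FOLLOW(G) ⊇ FOLLOW(P) = {$, b, h}. Thus FOLLOW(G) = {$, b, h}.

{$, b, h}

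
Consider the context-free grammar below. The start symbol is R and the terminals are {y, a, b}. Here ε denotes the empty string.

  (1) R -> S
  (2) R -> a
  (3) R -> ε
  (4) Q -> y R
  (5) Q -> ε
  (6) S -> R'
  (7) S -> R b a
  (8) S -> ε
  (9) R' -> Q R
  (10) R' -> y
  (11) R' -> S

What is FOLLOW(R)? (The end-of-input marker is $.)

{$, a, b, y}

FIRST(Q) = {ε, y}
FIRST(R) = {ε, a, b, y}  (via S)
FIRST(S) = {ε, a, b, y}  (via R', R b a)
FIRST(R') = {ε, a, b, y}  (via Q R, S)
FOLLOW(R) includes $ since R is the start symbol.
FOLLOW(R): in Q->y R, the suffix after R is empty, so FOLLOW(R) ⊇ FOLLOW(Q) = {$, a, b, y}; in S->R b a, R is followed by b a with FIRST {b}; in R'->Q R, the suffix after R is empty, so FOLLOW(R) ⊇ FOLLOW(R') = {$, a, b, y}. Thus FOLLOW(R) = {$, a, b, y}.
FOLLOW(Q): in R'->Q R, Q is followed by R with FIRST {ε, a, b, y}; in R'->Q R, the suffix after Q is nullable, so FOLLOW(Q) ⊇ FOLLOW(R') = {$, a, b, y}. Thus FOLLOW(Q) = {$, a, b, y}.
FOLLOW(S): in R->S, the suffix after S is empty, so FOLLOW(S) ⊇ FOLLOW(R) = {$, a, b, y}; in R'->S, the suffix after S is empty, so FOLLOW(S) ⊇ FOLLOW(R') = {$, a, b, y}. Thus FOLLOW(S) = {$, a, b, y}.
FOLLOW(R'): in S->R', the suffix after R' is empty, so FOLLOW(R') ⊇ FOLLOW(S) = {$, a, b, y}. Thus FOLLOW(R') = {$, a, b, y}.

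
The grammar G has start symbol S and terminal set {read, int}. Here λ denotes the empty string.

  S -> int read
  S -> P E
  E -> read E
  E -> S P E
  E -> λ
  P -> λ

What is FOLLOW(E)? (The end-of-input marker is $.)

FIRST(P): from P->λ we get {λ}. So FIRST(P) = {λ}.
FIRST(S): from S->int read we get {int}; from S->P E we get {λ, int, read}. So FIRST(S) = {λ, int, read}.
FIRST(E): from E->read E we get {read}; from E->S P E we get {λ, int, read}; from E->λ we get {λ}. So FIRST(E) = {λ, int, read}.
FOLLOW(S) includes $ since S is the start symbol.
FOLLOW(S): in E->S P E, S is followed by P E with FIRST {λ, int, read}; in E->S P E, the suffix after S is nullable, so FOLLOW(S) ⊇ FOLLOW(E) = {$, int, read}. Thus FOLLOW(S) = {$, int, read}.
FOLLOW(E): in S->P E, the suffix after E is empty, so FOLLOW(E) ⊇ FOLLOW(S) = {$, int, read}; in E->read E, the suffix after E is empty (adds nothing new); in E->S P E, the suffix after E is empty (adds nothing new). Thus FOLLOW(E) = {$, int, read}.
FOLLOW(P): in S->P E, P is followed by E with FIRST {λ, int, read}; in S->P E, the suffix after P is nullable, so FOLLOW(P) ⊇ FOLLOW(S) = {$, int, read}; in E->S P E, P is followed by E with FIRST {λ, int, read}; in E->S P E, the suffix after P is nullable, so FOLLOW(P) ⊇ FOLLOW(E) = {$, int, read}. Thus FOLLOW(P) = {$, int, read}.

{$, int, read}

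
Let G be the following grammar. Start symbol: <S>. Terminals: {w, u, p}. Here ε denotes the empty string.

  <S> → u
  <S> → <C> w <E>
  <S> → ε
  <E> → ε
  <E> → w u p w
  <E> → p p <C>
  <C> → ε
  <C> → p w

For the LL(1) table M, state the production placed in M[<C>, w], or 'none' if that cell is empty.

FIRST(<E>): from <E>→ε we get {ε}; from <E>→w u p w we get {w}; from <E>→p p <C> we get {p}. So FIRST(<E>) = {ε, p, w}.
FIRST(<C>): from <C>→ε we get {ε}; from <C>→p w we get {p}. So FIRST(<C>) = {ε, p}.
FIRST(<S>): from <S>→u we get {u}; from <S>→<C> w <E> we get {p, w}; from <S>→ε we get {ε}. So FIRST(<S>) = {ε, p, u, w}.
FOLLOW(<S>) includes $ since <S> is the start symbol.
FOLLOW(<E>): in <S>→<C> w <E>, the suffix after <E> is empty, so FOLLOW(<E>) ⊇ FOLLOW(<S>) = {$}. Thus FOLLOW(<E>) = {$}.
FOLLOW(<C>): in <S>→<C> w <E>, <C> is followed by w <E> with FIRST {w}; in <E>→p p <C>, the suffix after <C> is empty, so FOLLOW(<C>) ⊇ FOLLOW(<E>) = {$}. Thus FOLLOW(<C>) = {$, w}.
For <C> → ε: FIRST(ε) = {ε}, so it goes in M[<C>, t] for t ∈ {}; since ε ∈ FIRST, also for every t ∈ FOLLOW(<C>) = {$, w}.
For <C> → p w: FIRST(p w) = {p}, so it goes in M[<C>, t] for t ∈ {p}.

<C> → ε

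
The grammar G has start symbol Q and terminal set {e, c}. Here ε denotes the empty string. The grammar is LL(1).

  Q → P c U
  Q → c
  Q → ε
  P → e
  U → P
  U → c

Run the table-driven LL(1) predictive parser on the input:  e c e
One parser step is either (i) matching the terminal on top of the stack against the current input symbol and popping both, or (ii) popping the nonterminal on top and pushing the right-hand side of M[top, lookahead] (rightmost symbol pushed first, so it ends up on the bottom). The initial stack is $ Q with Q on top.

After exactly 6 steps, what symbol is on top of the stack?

step 1: stack=$ Q  input=e c e $  — expand Q → P c U
step 2: stack=$ U c P  input=e c e $  — expand P → e
step 3: stack=$ U c e  input=e c e $  — match e
step 4: stack=$ U c  input=c e $  — match c
step 5: stack=$ U  input=e $  — expand U → P
step 6: stack=$ P  input=e $  — expand P → e
Stack after step 6: $ e (top = e).

e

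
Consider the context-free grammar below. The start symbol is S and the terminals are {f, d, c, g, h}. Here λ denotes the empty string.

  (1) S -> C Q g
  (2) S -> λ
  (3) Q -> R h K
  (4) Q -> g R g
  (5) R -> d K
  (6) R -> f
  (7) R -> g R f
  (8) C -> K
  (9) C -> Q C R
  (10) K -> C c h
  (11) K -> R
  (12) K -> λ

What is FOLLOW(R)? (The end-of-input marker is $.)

{c, d, f, g, h}

FIRST(R) = {d, f, g}
FIRST(Q) = {d, f, g}  (via R h K)
FIRST(S) = {λ, c, d, f, g}  (via C Q g)
FIRST(C) = {λ, c, d, f, g}  (via K, Q C R)
FIRST(K) = {λ, c, d, f, g}  (via C c h, R)
FOLLOW(S) includes $ since S is the start symbol.
FOLLOW(S): S appears on no right-hand side. Thus FOLLOW(S) = {$}.
FOLLOW(Q): in S->C Q g, Q is followed by g with FIRST {g}; in C->Q C R, Q is followed by C R with FIRST {c, d, f, g}. Thus FOLLOW(Q) = {c, d, f, g}.
FOLLOW(C): in S->C Q g, C is followed by Q g with FIRST {d, f, g}; in C->Q C R, C is followed by R with FIRST {d, f, g}; in K->C c h, C is followed by c h with FIRST {c}. Thus FOLLOW(C) = {c, d, f, g}.
FOLLOW(R): in Q->R h K, R is followed by h K with FIRST {h}; in Q->g R g, R is followed by g with FIRST {g}; in R->g R f, R is followed by f with FIRST {f}; in C->Q C R, the suffix after R is empty, so FOLLOW(R) ⊇ FOLLOW(C) = {c, d, f, g}; in K->R, the suffix after R is empty, so FOLLOW(R) ⊇ FOLLOW(K) = {c, d, f, g, h}. Thus FOLLOW(R) = {c, d, f, g, h}.
FOLLOW(K): in Q->R h K, the suffix after K is empty, so FOLLOW(K) ⊇ FOLLOW(Q) = {c, d, f, g}; in R->d K, the suffix after K is empty, so FOLLOW(K) ⊇ FOLLOW(R) = {c, d, f, g, h}; in C->K, the suffix after K is empty, so FOLLOW(K) ⊇ FOLLOW(C) = {c, d, f, g}. Thus FOLLOW(K) = {c, d, f, g, h}.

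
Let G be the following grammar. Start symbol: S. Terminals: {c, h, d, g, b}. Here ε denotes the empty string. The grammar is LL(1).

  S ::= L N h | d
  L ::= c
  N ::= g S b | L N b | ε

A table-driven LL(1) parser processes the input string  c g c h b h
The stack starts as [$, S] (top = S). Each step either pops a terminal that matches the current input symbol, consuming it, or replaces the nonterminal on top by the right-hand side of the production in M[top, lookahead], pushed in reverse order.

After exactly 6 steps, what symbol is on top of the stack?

L

step 1: stack=$ S  input=c g c h b h $  — expand S ::= L N h
step 2: stack=$ h N L  input=c g c h b h $  — expand L ::= c
step 3: stack=$ h N c  input=c g c h b h $  — match c
step 4: stack=$ h N  input=g c h b h $  — expand N ::= g S b
step 5: stack=$ h b S g  input=g c h b h $  — match g
step 6: stack=$ h b S  input=c h b h $  — expand S ::= L N h
Stack after step 6: $ h b h N L (top = L).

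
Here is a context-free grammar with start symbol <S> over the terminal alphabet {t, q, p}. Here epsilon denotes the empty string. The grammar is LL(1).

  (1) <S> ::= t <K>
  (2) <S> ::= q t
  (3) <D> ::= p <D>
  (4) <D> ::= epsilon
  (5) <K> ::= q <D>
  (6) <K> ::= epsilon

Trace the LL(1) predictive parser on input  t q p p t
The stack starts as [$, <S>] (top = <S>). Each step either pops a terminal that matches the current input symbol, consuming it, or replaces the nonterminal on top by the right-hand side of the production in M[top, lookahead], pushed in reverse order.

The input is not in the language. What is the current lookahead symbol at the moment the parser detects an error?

t

     Stack    Input        Action
  1  $ <S>    t q p p t $  expand <S> ::= t <K>
  2  $ <K> t  t q p p t $  match t
  3  $ <K>    q p p t $    expand <K> ::= q <D>
  4  $ <D> q  q p p t $    match q
  5  $ <D>    p p t $      expand <D> ::= p <D>
  6  $ <D> p  p p t $      match p
  7  $ <D>    p t $        expand <D> ::= p <D>
  8  $ <D> p  p t $        match p
  9  $ <D>    t $          error: M[<D>, t] is empty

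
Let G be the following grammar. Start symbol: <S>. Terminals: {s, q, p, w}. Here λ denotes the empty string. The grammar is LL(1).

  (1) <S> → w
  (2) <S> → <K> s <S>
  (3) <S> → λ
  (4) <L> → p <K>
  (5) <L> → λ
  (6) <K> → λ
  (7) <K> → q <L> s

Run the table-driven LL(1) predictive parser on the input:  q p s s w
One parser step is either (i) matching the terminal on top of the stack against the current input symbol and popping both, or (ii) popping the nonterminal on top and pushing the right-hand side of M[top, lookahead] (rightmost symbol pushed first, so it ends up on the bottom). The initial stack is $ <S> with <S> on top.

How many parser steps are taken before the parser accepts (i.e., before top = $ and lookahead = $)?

step 1: stack=$ <S>  input=q p s s w $  — expand <S> → <K> s <S>
step 2: stack=$ <S> s <K>  input=q p s s w $  — expand <K> → q <L> s
step 3: stack=$ <S> s s <L> q  input=q p s s w $  — match q
step 4: stack=$ <S> s s <L>  input=p s s w $  — expand <L> → p <K>
step 5: stack=$ <S> s s <K> p  input=p s s w $  — match p
step 6: stack=$ <S> s s <K>  input=s s w $  — expand <K> → λ
step 7: stack=$ <S> s s  input=s s w $  — match s
step 8: stack=$ <S> s  input=s w $  — match s
step 9: stack=$ <S>  input=w $  — expand <S> → w
step 10: stack=$ w  input=w $  — match w
Accept reached after 10 steps.

10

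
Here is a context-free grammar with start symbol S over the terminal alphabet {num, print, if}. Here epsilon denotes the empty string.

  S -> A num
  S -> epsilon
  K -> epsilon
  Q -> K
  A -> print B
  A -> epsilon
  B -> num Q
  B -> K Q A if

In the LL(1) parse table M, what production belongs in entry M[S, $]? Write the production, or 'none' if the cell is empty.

S -> epsilon

FIRST(K) = {epsilon}
FIRST(A) = {epsilon, print}
FIRST(S) = {epsilon, num, print}  (via A num)
FIRST(Q) = {epsilon}  (via K)
FIRST(B) = {if, num, print}  (via K Q A if)
FOLLOW(S) includes $ since S is the start symbol.
FOLLOW(S): S appears on no right-hand side. Thus FOLLOW(S) = {$}.
For S -> A num: FIRST(A num) = {num, print}, so it goes in M[S, t] for t ∈ {num, print}.
For S -> epsilon: FIRST(epsilon) = {epsilon}, so it goes in M[S, t] for t ∈ {}; since epsilon ∈ FIRST, also for every t ∈ FOLLOW(S) = {$}.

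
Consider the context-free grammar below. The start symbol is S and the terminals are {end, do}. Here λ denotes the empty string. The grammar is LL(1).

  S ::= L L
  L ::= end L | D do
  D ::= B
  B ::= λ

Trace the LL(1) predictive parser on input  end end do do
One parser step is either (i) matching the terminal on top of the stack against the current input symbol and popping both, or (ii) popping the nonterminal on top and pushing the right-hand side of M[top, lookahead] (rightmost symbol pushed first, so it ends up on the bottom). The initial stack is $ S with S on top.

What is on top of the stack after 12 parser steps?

step 1: stack=$ S  input=end end do do $  — expand S ::= L L
step 2: stack=$ L L  input=end end do do $  — expand L ::= end L
step 3: stack=$ L L end  input=end end do do $  — match end
step 4: stack=$ L L  input=end do do $  — expand L ::= end L
step 5: stack=$ L L end  input=end do do $  — match end
step 6: stack=$ L L  input=do do $  — expand L ::= D do
step 7: stack=$ L do D  input=do do $  — expand D ::= B
step 8: stack=$ L do B  input=do do $  — expand B ::= λ
step 9: stack=$ L do  input=do do $  — match do
step 10: stack=$ L  input=do $  — expand L ::= D do
step 11: stack=$ do D  input=do $  — expand D ::= B
step 12: stack=$ do B  input=do $  — expand B ::= λ
Stack after step 12: $ do (top = do).

do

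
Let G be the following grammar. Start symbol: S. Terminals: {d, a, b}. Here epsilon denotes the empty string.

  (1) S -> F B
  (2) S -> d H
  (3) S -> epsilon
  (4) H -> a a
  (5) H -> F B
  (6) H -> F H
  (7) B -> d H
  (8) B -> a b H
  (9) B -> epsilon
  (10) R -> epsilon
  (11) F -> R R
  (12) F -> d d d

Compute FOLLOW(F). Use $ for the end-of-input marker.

{$, a, d}

FIRST(B) = {epsilon, a, d}
FIRST(R) = {epsilon}
FIRST(F) = {epsilon, d}  (via R R)
FIRST(S) = {epsilon, a, d}  (via F B)
FIRST(H) = {epsilon, a, d}  (via F B, F H)
FOLLOW(S) includes $ since S is the start symbol.
FOLLOW(S): S appears on no right-hand side. Thus FOLLOW(S) = {$}.
FOLLOW(H): in S->d H, the suffix after H is empty, so FOLLOW(H) ⊇ FOLLOW(S) = {$}; in H->F H, the suffix after H is empty (adds nothing new); in B->d H, the suffix after H is empty, so FOLLOW(H) ⊇ FOLLOW(B) = {$}; in B->a b H, the suffix after H is empty, so FOLLOW(H) ⊇ FOLLOW(B) = {$}. Thus FOLLOW(H) = {$}.
FOLLOW(B): in S->F B, the suffix after B is empty, so FOLLOW(B) ⊇ FOLLOW(S) = {$}; in H->F B, the suffix after B is empty, so FOLLOW(B) ⊇ FOLLOW(H) = {$}. Thus FOLLOW(B) = {$}.
FOLLOW(F): in S->F B, F is followed by B with FIRST {epsilon, a, d}; in S->F B, the suffix after F is nullable, so FOLLOW(F) ⊇ FOLLOW(S) = {$}; in H->F B, F is followed by B with FIRST {epsilon, a, d}; in H->F B, the suffix after F is nullable, so FOLLOW(F) ⊇ FOLLOW(H) = {$}; in H->F H, F is followed by H with FIRST {epsilon, a, d}; in H->F H, the suffix after F is nullable, so FOLLOW(F) ⊇ FOLLOW(H) = {$}. Thus FOLLOW(F) = {$, a, d}.
FOLLOW(R): in F->R R (occurrence 1), R is followed by R with FIRST {epsilon}; in F->R R (occurrence 1), the suffix after R is nullable, so FOLLOW(R) ⊇ FOLLOW(F) = {$, a, d}; in F->R R (occurrence 2), the suffix after R is empty, so FOLLOW(R) ⊇ FOLLOW(F) = {$, a, d}. Thus FOLLOW(R) = {$, a, d}.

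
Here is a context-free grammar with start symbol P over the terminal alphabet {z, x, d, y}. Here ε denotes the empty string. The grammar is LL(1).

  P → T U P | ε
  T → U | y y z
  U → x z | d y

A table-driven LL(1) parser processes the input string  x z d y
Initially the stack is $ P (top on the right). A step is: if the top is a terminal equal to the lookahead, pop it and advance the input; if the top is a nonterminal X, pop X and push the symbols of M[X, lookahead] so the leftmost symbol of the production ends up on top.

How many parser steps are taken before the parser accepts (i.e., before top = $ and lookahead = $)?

9

     Stack      Input      Action
  1  $ P        x z d y $  expand P → T U P
  2  $ P U T    x z d y $  expand T → U
  3  $ P U U    x z d y $  expand U → x z
  4  $ P U z x  x z d y $  match x
  5  $ P U z    z d y $    match z
  6  $ P U      d y $      expand U → d y
  7  $ P y d    d y $      match d
  8  $ P y      y $        match y
  9  $ P        $          expand P → ε
Accept reached after 9 steps.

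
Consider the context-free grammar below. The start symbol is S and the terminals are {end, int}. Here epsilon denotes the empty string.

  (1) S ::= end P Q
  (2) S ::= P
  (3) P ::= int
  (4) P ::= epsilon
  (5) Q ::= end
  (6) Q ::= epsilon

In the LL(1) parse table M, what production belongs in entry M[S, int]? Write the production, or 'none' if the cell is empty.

FIRST(P) = {epsilon, int}
FIRST(Q) = {epsilon, end}
FIRST(S) = {epsilon, end, int}  (via P)
FOLLOW(S) includes $ since S is the start symbol.
FOLLOW(S): S appears on no right-hand side. Thus FOLLOW(S) = {$}.
For S ::= end P Q: FIRST(end P Q) = {end}, so it goes in M[S, t] for t ∈ {end}.
For S ::= P: FIRST(P) = {epsilon, int}, so it goes in M[S, t] for t ∈ {int}; since epsilon ∈ FIRST, also for every t ∈ FOLLOW(S) = {$}.

S ::= P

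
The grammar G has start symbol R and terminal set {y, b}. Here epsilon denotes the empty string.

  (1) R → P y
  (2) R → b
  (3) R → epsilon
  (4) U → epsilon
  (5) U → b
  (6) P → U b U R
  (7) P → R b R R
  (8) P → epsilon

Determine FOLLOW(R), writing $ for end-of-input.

FIRST(U) = {epsilon, b}
FIRST(R) = {epsilon, b, y}  (via P y)
FIRST(P) = {epsilon, b, y}  (via U b U R, R b R R)
FOLLOW(R) includes $ since R is the start symbol.
FOLLOW(P): in R→P y, P is followed by y with FIRST {y}. Thus FOLLOW(P) = {y}.
FOLLOW(R): in P→U b U R, the suffix after R is empty, so FOLLOW(R) ⊇ FOLLOW(P) = {y}; in P→R b R R (occurrence 1), R is followed by b R R with FIRST {b}; in P→R b R R (occurrence 2), R is followed by R with FIRST {epsilon, b, y}; in P→R b R R (occurrence 2), the suffix after R is nullable, so FOLLOW(R) ⊇ FOLLOW(P) = {y}; in P→R b R R (occurrence 3), the suffix after R is empty, so FOLLOW(R) ⊇ FOLLOW(P) = {y}. Thus FOLLOW(R) = {$, b, y}.
FOLLOW(U): in P→U b U R (occurrence 1), U is followed by b U R with FIRST {b}; in P→U b U R (occurrence 2), U is followed by R with FIRST {epsilon, b, y}; in P→U b U R (occurrence 2), the suffix after U is nullable, so FOLLOW(U) ⊇ FOLLOW(P) = {y}. Thus FOLLOW(U) = {b, y}.

{$, b, y}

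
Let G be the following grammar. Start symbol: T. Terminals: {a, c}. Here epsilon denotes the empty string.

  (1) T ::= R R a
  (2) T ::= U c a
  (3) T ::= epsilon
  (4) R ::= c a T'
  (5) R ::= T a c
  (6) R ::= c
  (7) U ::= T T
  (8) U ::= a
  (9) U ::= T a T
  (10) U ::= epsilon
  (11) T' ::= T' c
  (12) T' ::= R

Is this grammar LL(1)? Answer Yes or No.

FIRST(T) = {epsilon, a, c}
FIRST(R) = {a, c}
FIRST(U) = {epsilon, a, c}
FIRST(T') = {a, c}
FOLLOW(T) = {$, a, c}
FOLLOW(R) = {a, c}
FOLLOW(U) = {c}
FOLLOW(T') = {a, c}
Cell M[R, c] receives both R ::= c a T' and R ::= T a c and R ::= c — the grammar is not LL(1).

No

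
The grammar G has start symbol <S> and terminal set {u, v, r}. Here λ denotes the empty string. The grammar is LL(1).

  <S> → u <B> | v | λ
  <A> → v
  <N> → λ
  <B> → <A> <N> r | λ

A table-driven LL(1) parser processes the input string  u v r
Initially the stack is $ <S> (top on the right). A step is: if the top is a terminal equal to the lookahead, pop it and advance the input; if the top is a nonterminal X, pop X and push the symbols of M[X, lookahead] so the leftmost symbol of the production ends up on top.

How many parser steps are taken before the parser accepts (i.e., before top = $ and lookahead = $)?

step 1: stack=$ <S>  input=u v r $  — expand <S> → u <B>
step 2: stack=$ <B> u  input=u v r $  — match u
step 3: stack=$ <B>  input=v r $  — expand <B> → <A> <N> r
step 4: stack=$ r <N> <A>  input=v r $  — expand <A> → v
step 5: stack=$ r <N> v  input=v r $  — match v
step 6: stack=$ r <N>  input=r $  — expand <N> → λ
step 7: stack=$ r  input=r $  — match r
Accept reached after 7 steps.

7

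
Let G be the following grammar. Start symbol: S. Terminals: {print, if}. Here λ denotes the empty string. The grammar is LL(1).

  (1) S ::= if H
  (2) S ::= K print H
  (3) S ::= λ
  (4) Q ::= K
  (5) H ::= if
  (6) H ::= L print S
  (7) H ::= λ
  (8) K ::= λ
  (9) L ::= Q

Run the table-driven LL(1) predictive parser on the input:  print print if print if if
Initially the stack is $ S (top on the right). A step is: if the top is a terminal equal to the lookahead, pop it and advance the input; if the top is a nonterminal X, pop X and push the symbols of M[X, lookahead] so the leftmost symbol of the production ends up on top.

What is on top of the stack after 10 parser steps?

step 1: stack=$ S  input=print print if print if if $  — expand S ::= K print H
step 2: stack=$ H print K  input=print print if print if if $  — expand K ::= λ
step 3: stack=$ H print  input=print print if print if if $  — match print
step 4: stack=$ H  input=print if print if if $  — expand H ::= L print S
step 5: stack=$ S print L  input=print if print if if $  — expand L ::= Q
step 6: stack=$ S print Q  input=print if print if if $  — expand Q ::= K
step 7: stack=$ S print K  input=print if print if if $  — expand K ::= λ
step 8: stack=$ S print  input=print if print if if $  — match print
step 9: stack=$ S  input=if print if if $  — expand S ::= if H
step 10: stack=$ H if  input=if print if if $  — match if
Stack after step 10: $ H (top = H).

H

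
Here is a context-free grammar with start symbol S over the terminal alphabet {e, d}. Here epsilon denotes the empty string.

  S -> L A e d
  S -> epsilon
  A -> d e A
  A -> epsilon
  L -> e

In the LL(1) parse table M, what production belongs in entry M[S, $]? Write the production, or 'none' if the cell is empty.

S -> epsilon

FIRST(A): from A->d e A we get {d}; from A->epsilon we get {epsilon}. So FIRST(A) = {epsilon, d}.
FIRST(L): from L->e we get {e}. So FIRST(L) = {e}.
FIRST(S): from S->L A e d we get {e}; from S->epsilon we get {epsilon}. So FIRST(S) = {epsilon, e}.
FOLLOW(S) includes $ since S is the start symbol.
FOLLOW(S): S appears on no right-hand side. Thus FOLLOW(S) = {$}.
For S -> L A e d: FIRST(L A e d) = {e}, so it goes in M[S, t] for t ∈ {e}.
For S -> epsilon: FIRST(epsilon) = {epsilon}, so it goes in M[S, t] for t ∈ {}; since epsilon ∈ FIRST, also for every t ∈ FOLLOW(S) = {$}.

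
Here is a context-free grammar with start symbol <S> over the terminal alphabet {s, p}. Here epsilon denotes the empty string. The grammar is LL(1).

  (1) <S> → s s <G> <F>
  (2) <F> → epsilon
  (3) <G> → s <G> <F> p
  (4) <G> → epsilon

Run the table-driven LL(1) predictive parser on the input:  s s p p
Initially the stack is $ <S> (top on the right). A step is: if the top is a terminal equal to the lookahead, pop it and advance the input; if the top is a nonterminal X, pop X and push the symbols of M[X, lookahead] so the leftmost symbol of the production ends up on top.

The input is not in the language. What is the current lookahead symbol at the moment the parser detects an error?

p

     Stack          Input      Action
  1  $ <S>          s s p p $  expand <S> → s s <G> <F>
  2  $ <F> <G> s s  s s p p $  match s
  3  $ <F> <G> s    s p p $    match s
  4  $ <F> <G>      p p $      expand <G> → epsilon
  5  $ <F>          p p $      expand <F> → epsilon
  6  $              p p $      error: stack empty but input remains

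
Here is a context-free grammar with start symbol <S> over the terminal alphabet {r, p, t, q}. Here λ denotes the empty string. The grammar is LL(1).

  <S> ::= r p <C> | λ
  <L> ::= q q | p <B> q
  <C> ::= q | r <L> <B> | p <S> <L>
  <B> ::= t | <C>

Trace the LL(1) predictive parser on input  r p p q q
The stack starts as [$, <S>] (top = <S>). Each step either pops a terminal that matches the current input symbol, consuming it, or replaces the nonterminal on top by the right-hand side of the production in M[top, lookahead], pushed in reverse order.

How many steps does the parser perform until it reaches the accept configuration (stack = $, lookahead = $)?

step 1: stack=$ <S>  input=r p p q q $  — expand <S> ::= r p <C>
step 2: stack=$ <C> p r  input=r p p q q $  — match r
step 3: stack=$ <C> p  input=p p q q $  — match p
step 4: stack=$ <C>  input=p q q $  — expand <C> ::= p <S> <L>
step 5: stack=$ <L> <S> p  input=p q q $  — match p
step 6: stack=$ <L> <S>  input=q q $  — expand <S> ::= λ
step 7: stack=$ <L>  input=q q $  — expand <L> ::= q q
step 8: stack=$ q q  input=q q $  — match q
step 9: stack=$ q  input=q $  — match q
Accept reached after 9 steps.

9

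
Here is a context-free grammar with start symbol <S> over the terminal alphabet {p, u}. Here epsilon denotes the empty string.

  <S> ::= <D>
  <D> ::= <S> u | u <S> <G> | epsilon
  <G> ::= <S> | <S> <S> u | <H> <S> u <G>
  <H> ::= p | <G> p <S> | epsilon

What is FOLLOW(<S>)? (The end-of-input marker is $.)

FIRST(<S>): from <S>::=<D> we get {epsilon, u}. So FIRST(<S>) = {epsilon, u}.
FIRST(<D>): from <D>::=<S> u we get {u}; from <D>::=u <S> <G> we get {u}; from <D>::=epsilon we get {epsilon}. So FIRST(<D>) = {epsilon, u}.
FIRST(<G>): from <G>::=<S> we get {epsilon, u}; from <G>::=<S> <S> u we get {u}; from <G>::=<H> <S> u <G> we get {p, u}. So FIRST(<G>) = {epsilon, p, u}.
FIRST(<H>): from <H>::=p we get {p}; from <H>::=<G> p <S> we get {p, u}; from <H>::=epsilon we get {epsilon}. So FIRST(<H>) = {epsilon, p, u}.
FOLLOW(<S>) includes $ since <S> is the start symbol.
FOLLOW(<H>): in <G>::=<H> <S> u <G>, <H> is followed by <S> u <G> with FIRST {u}. Thus FOLLOW(<H>) = {u}.
FOLLOW(<S>): in <D>::=<S> u, <S> is followed by u with FIRST {u}; in <D>::=u <S> <G>, <S> is followed by <G> with FIRST {epsilon, p, u}; in <D>::=u <S> <G>, the suffix after <S> is nullable, so FOLLOW(<S>) ⊇ FOLLOW(<D>) = {$, p, u}; in <G>::=<S>, the suffix after <S> is empty, so FOLLOW(<S>) ⊇ FOLLOW(<G>) = {$, p, u}; in <G>::=<S> <S> u (occurrence 1), <S> is followed by <S> u with FIRST {u}; in <G>::=<S> <S> u (occurrence 2), <S> is followed by u with FIRST {u}; in <G>::=<H> <S> u <G>, <S> is followed by u <G> with FIRST {u}; in <H>::=<G> p <S>, the suffix after <S> is empty, so FOLLOW(<S>) ⊇ FOLLOW(<H>) = {u}. Thus FOLLOW(<S>) = {$, p, u}.
FOLLOW(<D>): in <S>::=<D>, the suffix after <D> is empty, so FOLLOW(<D>) ⊇ FOLLOW(<S>) = {$, p, u}. Thus FOLLOW(<D>) = {$, p, u}.
FOLLOW(<G>): in <D>::=u <S> <G>, the suffix after <G> is empty, so FOLLOW(<G>) ⊇ FOLLOW(<D>) = {$, p, u}; in <G>::=<H> <S> u <G>, the suffix after <G> is empty (adds nothing new); in <H>::=<G> p <S>, <G> is followed by p <S> with FIRST {p}. Thus FOLLOW(<G>) = {$, p, u}.

{$, p, u}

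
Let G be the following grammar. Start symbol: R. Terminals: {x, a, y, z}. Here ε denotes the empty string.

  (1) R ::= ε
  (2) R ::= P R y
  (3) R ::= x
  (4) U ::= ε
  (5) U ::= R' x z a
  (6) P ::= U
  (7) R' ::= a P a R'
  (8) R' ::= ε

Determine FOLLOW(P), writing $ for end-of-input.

{a, x, y}

FIRST(R') = {ε, a}
FIRST(U) = {ε, a, x}  (via R' x z a)
FIRST(P) = {ε, a, x}  (via U)
FIRST(R) = {ε, a, x, y}  (via P R y)
FOLLOW(R) includes $ since R is the start symbol.
FOLLOW(R): in R::=P R y, R is followed by y with FIRST {y}. Thus FOLLOW(R) = {$, y}.
FOLLOW(P): in R::=P R y, P is followed by R y with FIRST {a, x, y}; in R'::=a P a R', P is followed by a R' with FIRST {a}. Thus FOLLOW(P) = {a, x, y}.
FOLLOW(U): in P::=U, the suffix after U is empty, so FOLLOW(U) ⊇ FOLLOW(P) = {a, x, y}. Thus FOLLOW(U) = {a, x, y}.
FOLLOW(R'): in U::=R' x z a, R' is followed by x z a with FIRST {x}; in R'::=a P a R', the suffix after R' is empty (adds nothing new). Thus FOLLOW(R') = {x}.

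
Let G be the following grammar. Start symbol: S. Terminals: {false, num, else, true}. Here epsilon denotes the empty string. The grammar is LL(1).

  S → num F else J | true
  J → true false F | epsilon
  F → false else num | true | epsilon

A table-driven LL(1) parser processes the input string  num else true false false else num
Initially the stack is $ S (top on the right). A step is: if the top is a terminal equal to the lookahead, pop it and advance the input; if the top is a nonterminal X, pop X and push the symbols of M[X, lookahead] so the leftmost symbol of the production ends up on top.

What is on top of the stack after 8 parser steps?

     Stack           Input                                 Action
  1  $ S             num else true false false else num $  expand S → num F else J
  2  $ J else F num  num else true false false else num $  match num
  3  $ J else F      else true false false else num $      expand F → epsilon
  4  $ J else        else true false false else num $      match else
  5  $ J             true false false else num $           expand J → true false F
  6  $ F false true  true false false else num $           match true
  7  $ F false       false false else num $                match false
  8  $ F             false else num $                      expand F → false else num
Stack after step 8: $ num else false (top = false).

false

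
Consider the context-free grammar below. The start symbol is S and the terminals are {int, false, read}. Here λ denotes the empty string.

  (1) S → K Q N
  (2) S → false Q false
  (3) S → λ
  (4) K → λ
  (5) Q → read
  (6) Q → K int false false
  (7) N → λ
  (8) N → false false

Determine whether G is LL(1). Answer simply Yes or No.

FIRST(S) = {λ, false, int, read}
FIRST(K) = {λ}
FIRST(Q) = {int, read}
FIRST(N) = {λ, false}
FOLLOW(S) = {$}
FOLLOW(K) = {int, read}
FOLLOW(Q) = {$, false}
FOLLOW(N) = {$}
Each cell of M receives at most one production.

Yes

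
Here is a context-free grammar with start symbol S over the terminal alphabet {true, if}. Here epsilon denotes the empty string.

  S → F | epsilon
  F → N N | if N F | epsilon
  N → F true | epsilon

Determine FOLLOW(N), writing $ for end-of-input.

FIRST(S) = {epsilon, if, true}  (via F)
FIRST(F) = {epsilon, if, true}  (via N N)
FIRST(N) = {epsilon, if, true}  (via F true)
FOLLOW(S) includes $ since S is the start symbol.
FOLLOW(S): S appears on no right-hand side. Thus FOLLOW(S) = {$}.
FOLLOW(F): in S→F, the suffix after F is empty, so FOLLOW(F) ⊇ FOLLOW(S) = {$}; in F→if N F, the suffix after F is empty (adds nothing new); in N→F true, F is followed by true with FIRST {true}. Thus FOLLOW(F) = {$, true}.
FOLLOW(N): in F→N N (occurrence 1), N is followed by N with FIRST {epsilon, if, true}; in F→N N (occurrence 1), the suffix after N is nullable, so FOLLOW(N) ⊇ FOLLOW(F) = {$, true}; in F→N N (occurrence 2), the suffix after N is empty, so FOLLOW(N) ⊇ FOLLOW(F) = {$, true}; in F→if N F, N is followed by F with FIRST {epsilon, if, true}; in F→if N F, the suffix after N is nullable, so FOLLOW(N) ⊇ FOLLOW(F) = {$, true}. Thus FOLLOW(N) = {$, if, true}.

{$, if, true}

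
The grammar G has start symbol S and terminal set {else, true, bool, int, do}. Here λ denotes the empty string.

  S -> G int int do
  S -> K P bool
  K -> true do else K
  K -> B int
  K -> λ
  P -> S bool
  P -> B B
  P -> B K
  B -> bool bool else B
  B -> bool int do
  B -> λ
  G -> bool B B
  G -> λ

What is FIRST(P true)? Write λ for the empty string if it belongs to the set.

{bool, int, true}

FIRST(B) = {λ, bool}
FIRST(G) = {λ, bool}
FIRST(K) = {λ, bool, int, true}  (via B int)
FIRST(S) = {bool, int, true}  (via G int int do, K P bool)
FIRST(P) = {λ, bool, int, true}  (via S bool, B B, B K)
FIRST(P true): take FIRST of each symbol in turn, carrying on past any symbol whose FIRST contains λ; result {bool, int, true}.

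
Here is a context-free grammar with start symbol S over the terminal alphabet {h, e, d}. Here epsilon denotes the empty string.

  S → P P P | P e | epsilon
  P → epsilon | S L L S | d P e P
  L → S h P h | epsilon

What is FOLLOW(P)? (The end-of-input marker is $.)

FIRST(S): from S→P P P we get {epsilon, d, e, h}; from S→P e we get {d, e, h}; from S→epsilon we get {epsilon}. So FIRST(S) = {epsilon, d, e, h}.
FIRST(L): from L→S h P h we get {d, e, h}; from L→epsilon we get {epsilon}. So FIRST(L) = {epsilon, d, e, h}.
FIRST(P): from P→epsilon we get {epsilon}; from P→S L L S we get {epsilon, d, e, h}; from P→d P e P we get {d}. So FIRST(P) = {epsilon, d, e, h}.
FOLLOW(S) includes $ since S is the start symbol.
FOLLOW(S): in P→S L L S (occurrence 1), S is followed by L L S with FIRST {epsilon, d, e, h}; in P→S L L S (occurrence 1), the suffix after S is nullable, so FOLLOW(S) ⊇ FOLLOW(P) = {$, d, e, h}; in P→S L L S (occurrence 2), the suffix after S is empty, so FOLLOW(S) ⊇ FOLLOW(P) = {$, d, e, h}; in L→S h P h, S is followed by h P h with FIRST {h}. Thus FOLLOW(S) = {$, d, e, h}.
FOLLOW(P): in S→P P P (occurrence 1), P is followed by P P with FIRST {epsilon, d, e, h}; in S→P P P (occurrence 1), the suffix after P is nullable, so FOLLOW(P) ⊇ FOLLOW(S) = {$, d, e, h}; in S→P P P (occurrence 2), P is followed by P with FIRST {epsilon, d, e, h}; in S→P P P (occurrence 2), the suffix after P is nullable, so FOLLOW(P) ⊇ FOLLOW(S) = {$, d, e, h}; in S→P P P (occurrence 3), the suffix after P is empty, so FOLLOW(P) ⊇ FOLLOW(S) = {$, d, e, h}; in S→P e, P is followed by e with FIRST {e}; in P→d P e P (occurrence 1), P is followed by e P with FIRST {e}; in P→d P e P (occurrence 2), the suffix after P is empty (adds nothing new); in L→S h P h, P is followed by h with FIRST {h}. Thus FOLLOW(P) = {$, d, e, h}.
FOLLOW(L): in P→S L L S (occurrence 1), L is followed by L S with FIRST {epsilon, d, e, h}; in P→S L L S (occurrence 1), the suffix after L is nullable, so FOLLOW(L) ⊇ FOLLOW(P) = {$, d, e, h}; in P→S L L S (occurrence 2), L is followed by S with FIRST {epsilon, d, e, h}; in P→S L L S (occurrence 2), the suffix after L is nullable, so FOLLOW(L) ⊇ FOLLOW(P) = {$, d, e, h}. Thus FOLLOW(L) = {$, d, e, h}.

{$, d, e, h}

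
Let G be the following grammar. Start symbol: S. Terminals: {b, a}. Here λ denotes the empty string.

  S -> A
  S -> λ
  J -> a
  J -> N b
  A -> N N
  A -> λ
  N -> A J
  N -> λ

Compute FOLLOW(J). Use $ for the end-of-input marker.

FIRST(S): from S->A we get {λ, a, b}; from S->λ we get {λ}. So FIRST(S) = {λ, a, b}.
FIRST(J): from J->a we get {a}; from J->N b we get {a, b}. So FIRST(J) = {a, b}.
FIRST(A): from A->N N we get {λ, a, b}; from A->λ we get {λ}. So FIRST(A) = {λ, a, b}.
FIRST(N): from N->A J we get {a, b}; from N->λ we get {λ}. So FIRST(N) = {λ, a, b}.
FOLLOW(S) includes $ since S is the start symbol.
FOLLOW(S): S appears on no right-hand side. Thus FOLLOW(S) = {$}.
FOLLOW(A): in S->A, the suffix after A is empty, so FOLLOW(A) ⊇ FOLLOW(S) = {$}; in N->A J, A is followed by J with FIRST {a, b}. Thus FOLLOW(A) = {$, a, b}.
FOLLOW(N): in J->N b, N is followed by b with FIRST {b}; in A->N N (occurrence 1), N is followed by N with FIRST {λ, a, b}; in A->N N (occurrence 1), the suffix after N is nullable, so FOLLOW(N) ⊇ FOLLOW(A) = {$, a, b}; in A->N N (occurrence 2), the suffix after N is empty, so FOLLOW(N) ⊇ FOLLOW(A) = {$, a, b}. Thus FOLLOW(N) = {$, a, b}.
FOLLOW(J): in N->A J, the suffix after J is empty, so FOLLOW(J) ⊇ FOLLOW(N) = {$, a, b}. Thus FOLLOW(J) = {$, a, b}.

{$, a, b}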